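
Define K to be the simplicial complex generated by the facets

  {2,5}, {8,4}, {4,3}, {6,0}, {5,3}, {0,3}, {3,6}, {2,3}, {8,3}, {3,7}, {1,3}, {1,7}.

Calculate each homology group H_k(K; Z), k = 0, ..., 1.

H_0 ≅ Z,  H_1 ≅ Z^4.

We work with the vertex ordering 0 < 1 < 2 < 3 < 4 < 5 < 6 < 7 < 8. The simplices of K, each written with vertices in increasing order, are:

  0-simplices (9): [0], [1], [2], [3], [4], [5], [6], [7], [8]
  1-simplices (12): [0,3], [0,6], [1,3], [1,7], [2,3], [2,5], [3,4], [3,5], [3,6], [3,7], [3,8], [4,8]

giving chain groups C_0 ≅ Z^9, C_1 ≅ Z^12.

∂_1: C_1 → C_0 is given by ∂[p,q] = [q] − [p]. For instance
  ∂[3,6] = [6] − [3].
As a 9×12 matrix over Z this has rank 8, with invariant factors (1,1,1,1,1,1,1,1).

Computing H_k = (kernel of ∂_k) / (image of ∂_{k+1}):

  H_0: rank C_0 − rank ∂_1 = 9 − 8 = 1, and the invariant factors of ∂_1 are all 1, so H_0 = Z.
  H_1: rank ker ∂_1 − rank ∂_2 = (12 − 8) − 0 = 4, and there is no ∂_2, so H_1 = Z^4.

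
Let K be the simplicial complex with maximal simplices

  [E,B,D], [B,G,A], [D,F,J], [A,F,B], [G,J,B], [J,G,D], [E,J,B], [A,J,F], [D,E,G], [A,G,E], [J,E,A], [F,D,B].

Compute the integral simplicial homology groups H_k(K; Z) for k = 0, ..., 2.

H_0 = Z,  H_1 = Z/2Z,  H_2 = 0.

Order the vertices as A < B < D < E < F < G < J. Listing each simplex with vertices in this order, K has dimension 2 with simplices:

  0-simplices (7): A, B, D, E, F, G, J
  1-simplices (18): AB, AE, AF, AG, AJ, BD, BE, BF, BG, BJ, DE, DF, DG, DJ, EG, EJ, FJ, GJ
  2-simplices (12): ABF, ABG, AEG, AEJ, AFJ, BDE, BDF, BEJ, BGJ, DEG, DFJ, DGJ

so the chain groups are C_0 ≅ Z^7, C_1 ≅ Z^18, C_2 ≅ Z^12.

Boundary ∂_1: C_1 → C_0 maps an edge to its endpoints' difference, ∂[p,q] = q − p. For instance
  ∂FJ = J − F.
This gives a 7×18 integer matrix of rank 6; reducing to Smith normal form yields diagonal entries (1,1,1,1,1,1).

Boundary ∂_2: C_2 → C_1 sends each 2-simplex [p,q,r] to [q,r] − [p,r] + [p,q]. For instance
  ∂ABG = BG − AG + AB,
  ∂DGJ = GJ − DJ + DG.
The 18×12 boundary matrix has rank 12 and Smith normal form diag(1,1,1,1,1,1,1,1,1,1,1,2).

Now H_k = ker ∂_k / im ∂_{k+1}, so:

  H_0: rank C_0 − rank ∂_1 = 7 − 6 = 1, and the invariant factors of ∂_1 are all 1, so H_0 = Z.
  H_1: rank ker ∂_1 − rank ∂_2 = (18 − 6) − 12 = 0, and ∂_2 has invariant factor 2 > 1, so H_1 = Z/2Z.
  H_2: rank ker ∂_2 − rank ∂_3 = (12 − 12) − 0 = 0, and there is no ∂_3, so H_2 = 0.

As a check, the Euler characteristic is 7 − 18 + 12 = 1, which agrees with 1 − 0 + 0 = 1.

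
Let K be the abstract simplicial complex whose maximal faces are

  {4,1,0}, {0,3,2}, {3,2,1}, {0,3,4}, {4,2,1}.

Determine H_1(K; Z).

Order the vertices as 0 < 1 < 2 < 3 < 4. Listing each simplex with vertices in this order, K has dimension 2 with simplices:

  0-simplices (5): [0], [1], [2], [3], [4]
  1-simplices (10): [0,1], [0,2], [0,3], [0,4], [1,2], [1,3], [1,4], [2,3], [2,4], [3,4]
  2-simplices (5): [0,1,4], [0,2,3], [0,3,4], [1,2,3], [1,2,4]

so the chain groups are C_0 ≅ Z^5, C_1 ≅ Z^10, C_2 ≅ Z^5.

∂_1: C_1 → C_0 maps an edge to its endpoints' difference, ∂[p,q] = q − p. For instance
  ∂[1,3] = [3] − [1].
The 5×10 boundary matrix has rank 4 and Smith normal form diag(1,1,1,1).

Boundary ∂_2: C_2 → C_1 acts by ∂[p,q,r] = [q,r] − [p,r] + [p,q]. For instance
  ∂[0,1,4] = [1,4] − [0,4] + [0,1],
  ∂[1,2,3] = [2,3] − [1,3] + [1,2].
The resulting 10×5 matrix has rank 5, and its Smith normal form has invariant factors (1,1,1,1,1).

Computing H_k = (kernel of ∂_k) / (image of ∂_{k+1}):

  H_1: rank ker ∂_1 − rank ∂_2 = (10 − 4) − 5 = 1, and the invariant factors of ∂_2 are all 1, so H_1 = Z.

H_1 ≅ Z.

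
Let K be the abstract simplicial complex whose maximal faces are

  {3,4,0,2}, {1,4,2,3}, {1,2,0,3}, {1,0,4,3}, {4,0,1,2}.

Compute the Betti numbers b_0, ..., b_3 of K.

b_0 = 1, b_1 = 0, b_2 = 0, b_3 = 1.

Order the vertices as 0 < 1 < 2 < 3 < 4. Listing each simplex with vertices in this order, K has dimension 3 with simplices:

  0-simplices (5): [0], [1], [2], [3], [4]
  1-simplices (10): [0,1], [0,2], [0,3], [0,4], [1,2], [1,3], [1,4], [2,3], [2,4], [3,4]
  2-simplices (10): [0,1,2], [0,1,3], [0,1,4], [0,2,3], [0,2,4], [0,3,4], [1,2,3], [1,2,4], [1,3,4], [2,3,4]
  3-simplices (5): [0,1,2,3], [0,1,2,4], [0,1,3,4], [0,2,3,4], [1,2,3,4]

giving chain groups C_0 ≅ Z^5, C_1 ≅ Z^10, C_2 ≅ Z^10, C_3 ≅ Z^5.

Boundary ∂_1: C_1 → C_0 maps an edge to its endpoints' difference, ∂[p,q] = q − p. For instance
  ∂[0,3] = [3] − [0].
This gives a 5×10 integer matrix of rank 4; reducing to Smith normal form yields diagonal entries (1,1,1,1).

The boundary map ∂_2: C_2 → C_1 acts by ∂[p,q,r] = [q,r] − [p,r] + [p,q]. For instance
  ∂[1,2,4] = [2,4] − [1,4] + [1,2],
  ∂[1,2,3] = [2,3] − [1,3] + [1,2].
As a 10×10 matrix over Z this has rank 6, with invariant factors (1,1,1,1,1,1).

Boundary ∂_3: C_3 → C_2 sends each 3-simplex σ to the alternating sum Σ_i (−1)^i (σ with its i-th vertex removed). For instance
  ∂[0,1,2,3] = [1,2,3] − [0,2,3] + [0,1,3] − [0,1,2],
  ∂[1,2,3,4] = [2,3,4] − [1,3,4] + [1,2,4] − [1,2,3].
This gives a 10×5 integer matrix of rank 4; reducing to Smith normal form yields diagonal entries (1,1,1,1).

Now H_k = ker ∂_k / im ∂_{k+1}, so:

  H_0: rank C_0 − rank ∂_1 = 5 − 4 = 1, and the invariant factors of ∂_1 are all 1, so H_0 ≅ Z.
  H_1: rank ker ∂_1 − rank ∂_2 = (10 − 4) − 6 = 0, and the invariant factors of ∂_2 are all 1, so H_1 ≅ 0.
  H_2: rank ker ∂_2 − rank ∂_3 = (10 − 6) − 4 = 0, and the invariant factors of ∂_3 are all 1, so H_2 ≅ 0.
  H_3: rank ker ∂_3 − rank ∂_4 = (5 − 4) − 0 = 1, and there is no ∂_4, so H_3 ≅ Z.

(K is a triangulation of the 3-sphere S^3.)

Hence the Betti numbers are b_0 = 1, b_1 = 0, b_2 = 0, b_3 = 1.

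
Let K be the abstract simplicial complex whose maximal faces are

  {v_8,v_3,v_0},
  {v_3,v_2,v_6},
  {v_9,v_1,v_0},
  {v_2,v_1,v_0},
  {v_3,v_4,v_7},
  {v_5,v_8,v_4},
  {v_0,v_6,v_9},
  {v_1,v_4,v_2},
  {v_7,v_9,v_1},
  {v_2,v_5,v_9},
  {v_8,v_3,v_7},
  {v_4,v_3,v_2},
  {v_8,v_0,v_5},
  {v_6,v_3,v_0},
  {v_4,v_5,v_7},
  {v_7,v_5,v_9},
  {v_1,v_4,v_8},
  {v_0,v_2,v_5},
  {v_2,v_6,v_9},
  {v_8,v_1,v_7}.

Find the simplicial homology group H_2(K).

H_2 = 0.

Take the total order v_0 < v_1 < v_2 < v_3 < v_4 < v_5 < v_6 < v_7 < v_8 < v_9 on the vertex set. Then K (dimension 2) consists of the simplices:

  0-simplices (10): [v_0], [v_1], [v_2], [v_3], [v_4], [v_5], [v_6], [v_7], [v_8], [v_9]
  1-simplices (30): (30 of them)
  2-simplices (20): (20 of them)

Hence C_0 ≅ Z^10, C_1 ≅ Z^30, C_2 ≅ Z^20.

The boundary map ∂_1: C_1 → C_0 is given by ∂[p,q] = [q] − [p].
This gives a 10×30 integer matrix of rank 9; reducing to Smith normal form yields diagonal entries (1,1,1,1,1,1,1,1,1).

The boundary map ∂_2: C_2 → C_1 acts by ∂[p,q,r] = [q,r] − [p,r] + [p,q]. For instance
  ∂[v_0,v_3,v_8] = [v_3,v_8] − [v_0,v_8] + [v_0,v_3],
  ∂[v_1,v_7,v_8] = [v_7,v_8] − [v_1,v_8] + [v_1,v_7].
As a 30×20 matrix over Z this has rank 20, with invariant factors (1,1,1,1,1,1,1,1,1,1,1,1,1,1,1,1,1,1,1,2).

Reading off H_k = ker ∂_k / im ∂_{k+1}:

  H_2: rank ker ∂_2 − rank ∂_3 = (20 − 20) − 0 = 0, and there is no ∂_3, so H_2 = 0.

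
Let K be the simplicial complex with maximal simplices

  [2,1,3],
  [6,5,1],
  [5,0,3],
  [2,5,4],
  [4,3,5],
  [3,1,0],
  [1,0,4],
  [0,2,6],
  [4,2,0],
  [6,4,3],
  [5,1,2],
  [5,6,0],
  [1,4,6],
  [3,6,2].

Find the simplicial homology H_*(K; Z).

H_0 = Z,  H_1 = Z^2,  H_2 = Z.

Fix the vertex order 0 < 1 < 2 < 3 < 4 < 5 < 6 and write every simplex with vertices in increasing order. Then dim K = 2 and the simplices of K are:

  0-simplices (7): [0], [1], [2], [3], [4], [5], [6]
  1-simplices (21): [0,1], [0,2], [0,3], [0,4], [0,5], [0,6], [1,2], [1,3], [1,4], [1,5], [1,6], [2,3], [2,4], [2,5], [2,6], [3,4], [3,5], [3,6], [4,5], [4,6], [5,6]
  2-simplices (14): [0,1,3], [0,1,4], [0,2,4], [0,2,6], [0,3,5], [0,5,6], [1,2,3], [1,2,5], [1,4,6], [1,5,6], [2,3,6], [2,4,5], [3,4,5], [3,4,6]

Hence C_0 ≅ Z^7, C_1 ≅ Z^21, C_2 ≅ Z^14.

The boundary map ∂_1: C_1 → C_0 maps an edge to its endpoints' difference, ∂[p,q] = q − p.
The resulting 7×21 matrix has rank 6, and its Smith normal form has invariant factors (1,1,1,1,1,1).

∂_2: C_2 → C_1 sends each 2-simplex [p,q,r] to [q,r] − [p,r] + [p,q]. For instance
  ∂[3,4,5] = [4,5] − [3,5] + [3,4],
  ∂[2,3,6] = [3,6] − [2,6] + [2,3].
The 21×14 boundary matrix has rank 13 and Smith normal form diag(1,1,1,1,1,1,1,1,1,1,1,1,1).

From H_k ≅ ker(∂_k) / im(∂_{k+1}) we obtain:

  H_0: rank C_0 − rank ∂_1 = 7 − 6 = 1, and the invariant factors of ∂_1 are all 1, so H_0 = Z.
  H_1: rank ker ∂_1 − rank ∂_2 = (21 − 6) − 13 = 2, and the invariant factors of ∂_2 are all 1, so H_1 = Z^2.
  H_2: rank ker ∂_2 − rank ∂_3 = (14 − 13) − 0 = 1, and there is no ∂_3, so H_2 = Z.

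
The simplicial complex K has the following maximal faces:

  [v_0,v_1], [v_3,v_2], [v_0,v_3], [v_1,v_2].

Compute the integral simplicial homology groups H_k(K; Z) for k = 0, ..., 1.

H_0 = Z,  H_1 = Z.

Order the vertices as v_0 < v_1 < v_2 < v_3. Listing each simplex with vertices in this order, K has dimension 1 with simplices:

  0-simplices (4): [v_0], [v_1], [v_2], [v_3]
  1-simplices (4): [v_0,v_1], [v_0,v_3], [v_1,v_2], [v_2,v_3]

giving chain groups C_0 ≅ Z^4, C_1 ≅ Z^4.

∂_1: C_1 → C_0 maps an edge to its endpoints' difference, ∂[p,q] = q − p. For instance
  ∂[v_0,v_3] = [v_3] − [v_0].
As a 4×4 matrix over Z this has rank 3, with invariant factors (1,1,1).

Reading off H_k = ker ∂_k / im ∂_{k+1}:

  H_0: rank C_0 − rank ∂_1 = 4 − 3 = 1, and the invariant factors of ∂_1 are all 1, so H_0 ≅ Z.
  H_1: rank ker ∂_1 − rank ∂_2 = (4 − 3) − 0 = 1, and there is no ∂_2, so H_1 ≅ Z.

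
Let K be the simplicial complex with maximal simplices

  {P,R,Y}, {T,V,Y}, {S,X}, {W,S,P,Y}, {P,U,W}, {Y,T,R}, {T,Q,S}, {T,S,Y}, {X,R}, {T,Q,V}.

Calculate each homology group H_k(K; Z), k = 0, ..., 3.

Order the vertices as P < Q < R < S < T < U < V < W < X < Y. Listing each simplex with vertices in this order, K has dimension 3 with simplices:

  0-simplices (10): P, Q, R, S, T, U, V, W, X, Y
  1-simplices (20): PR, PS, PU, PW, PY, QS, QT, QV, RT, RX, RY, ST, SW, SX, SY, TV, TY, UW, VY, WY
  2-simplices (11): PRY, PSW, PSY, PUW, PWY, QST, QTV, RTY, STY, SWY, TVY
  3-simplices (1): PSWY

so the chain groups are C_0 ≅ Z^10, C_1 ≅ Z^20, C_2 ≅ Z^11, C_3 ≅ Z^1.

The boundary map ∂_1: C_1 → C_0 maps an edge to its endpoints' difference, ∂[p,q] = q − p.
The 10×20 boundary matrix has rank 9 and Smith normal form diag(1,1,1,1,1,1,1,1,1).

The boundary map ∂_2: C_2 → C_1 acts by ∂[p,q,r] = [q,r] − [p,r] + [p,q]. For instance
  ∂SWY = WY − SY + SW,
  ∂QTV = TV − QV + QT.
As a 20×11 matrix over Z this has rank 10, with invariant factors (1,1,1,1,1,1,1,1,1,1).

∂_3: C_3 → C_2 sends each 3-simplex σ to the alternating sum Σ_i (−1)^i (σ with its i-th vertex removed). For instance
  ∂PSWY = SWY − PWY + PSY − PSW.
The 11×1 boundary matrix has rank 1 and Smith normal form diag(1).

Reading off H_k = ker ∂_k / im ∂_{k+1}:

  H_0: rank C_0 − rank ∂_1 = 10 − 9 = 1, and the invariant factors of ∂_1 are all 1, so H_0 = Z.
  H_1: rank ker ∂_1 − rank ∂_2 = (20 − 9) − 10 = 1, and the invariant factors of ∂_2 are all 1, so H_1 = Z.
  H_2: rank ker ∂_2 − rank ∂_3 = (11 − 10) − 1 = 0, and the invariant factors of ∂_3 are all 1, so H_2 = 0.
  H_3: rank ker ∂_3 − rank ∂_4 = (1 − 1) − 0 = 0, and there is no ∂_4, so H_3 = 0.

H_0 ≅ Z,  H_1 ≅ Z,  H_2 = 0,  H_3 = 0.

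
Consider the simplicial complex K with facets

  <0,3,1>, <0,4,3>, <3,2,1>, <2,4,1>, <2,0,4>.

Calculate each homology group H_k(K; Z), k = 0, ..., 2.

Fix the vertex order 0 < 1 < 2 < 3 < 4 and write every simplex with vertices in increasing order. Then dim K = 2 and the simplices of K are:

  0-simplices (5): [0], [1], [2], [3], [4]
  1-simplices (10): [0,1], [0,2], [0,3], [0,4], [1,2], [1,3], [1,4], [2,3], [2,4], [3,4]
  2-simplices (5): [0,1,3], [0,2,4], [0,3,4], [1,2,3], [1,2,4]

so the chain groups are C_0 ≅ Z^5, C_1 ≅ Z^10, C_2 ≅ Z^5.

The boundary map ∂_1: C_1 → C_0 sends each edge [p,q] (with p < q) to q − p. For instance
  ∂[1,4] = [4] − [1].
This gives a 5×10 integer matrix of rank 4; reducing to Smith normal form yields diagonal entries (1,1,1,1).

The boundary map ∂_2: C_2 → C_1 sends each 2-simplex [p,q,r] to [q,r] − [p,r] + [p,q]. For instance
  ∂[1,2,4] = [2,4] − [1,4] + [1,2],
  ∂[1,2,3] = [2,3] − [1,3] + [1,2].
This gives a 10×5 integer matrix of rank 5; reducing to Smith normal form yields diagonal entries (1,1,1,1,1).

Computing H_k = (kernel of ∂_k) / (image of ∂_{k+1}):

  H_0: rank C_0 − rank ∂_1 = 5 − 4 = 1, and the invariant factors of ∂_1 are all 1, so H_0 ≅ Z.
  H_1: rank ker ∂_1 − rank ∂_2 = (10 − 4) − 5 = 1, and the invariant factors of ∂_2 are all 1, so H_1 ≅ Z.
  H_2: rank ker ∂_2 − rank ∂_3 = (5 − 5) − 0 = 0, and there is no ∂_3, so H_2 ≅ 0.

As a check, the Euler characteristic is 5 − 10 + 5 = 0, which agrees with 1 − 1 + 0 = 0.

H_0 ≅ Z,  H_1 ≅ Z,  H_2 = 0.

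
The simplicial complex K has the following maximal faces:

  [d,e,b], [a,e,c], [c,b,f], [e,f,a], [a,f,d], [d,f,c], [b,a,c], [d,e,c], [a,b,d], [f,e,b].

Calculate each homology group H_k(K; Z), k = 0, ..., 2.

H_0 ≅ Z,  H_1 ≅ Z/2,  H_2 = 0.

K has 6 vertices, 15 edges, 10 triangles.
rank ∂_0 = 0, rank ∂_1 = 5 ⇒ b_0 = 6 − 0 − 5 = 1; all invariant factors of ∂_1 are 1 so no torsion. So H_0 = Z.
rank ∂_1 = 5, rank ∂_2 = 10 ⇒ b_1 = 15 − 5 − 10 = 0; ∂_2 has invariant factor(s) [2] giving torsion. So H_1 = Z/2.
rank ∂_2 = 10, rank ∂_3 = 0 ⇒ b_2 = 10 − 10 − 0 = 0. So H_2 = 0.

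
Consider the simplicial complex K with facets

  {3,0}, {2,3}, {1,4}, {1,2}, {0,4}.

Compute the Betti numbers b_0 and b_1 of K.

b_0 = 1, b_1 = 1.

We work with the vertex ordering 0 < 1 < 2 < 3 < 4. The simplices of K, each written with vertices in increasing order, are:

  0-simplices (5): [0], [1], [2], [3], [4]
  1-simplices (5): [0,3], [0,4], [1,2], [1,4], [2,3]

giving chain groups C_0 ≅ Z^5, C_1 ≅ Z^5.

∂_1: C_1 → C_0 is given by ∂[p,q] = [q] − [p]. For instance
  ∂[0,3] = [3] − [0].
The 5×5 boundary matrix has rank 4 and Smith normal form diag(1,1,1,1).

Reading off H_k = ker ∂_k / im ∂_{k+1}:

  H_0: rank C_0 − rank ∂_1 = 5 − 4 = 1, and the invariant factors of ∂_1 are all 1, so H_0 ≅ Z.
  H_1: rank ker ∂_1 − rank ∂_2 = (5 − 4) − 0 = 1, and there is no ∂_2, so H_1 ≅ Z.

As a check, the Euler characteristic is 5 − 5 = 0, which agrees with 1 − 1 = 0.
(K is a triangulation of the circle S^1.)

Hence the Betti numbers are b_0 = 1, b_1 = 1.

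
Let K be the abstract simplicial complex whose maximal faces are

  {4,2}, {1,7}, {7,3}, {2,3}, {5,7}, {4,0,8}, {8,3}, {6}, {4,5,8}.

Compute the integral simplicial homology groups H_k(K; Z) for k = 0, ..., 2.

We work with the vertex ordering 0 < 1 < 2 < 3 < 4 < 5 < 6 < 7 < 8. The simplices of K, each written with vertices in increasing order, are:

  0-simplices (9): [0], [1], [2], [3], [4], [5], [6], [7], [8]
  1-simplices (11): [0,4], [0,8], [1,7], [2,3], [2,4], [3,7], [3,8], [4,5], [4,8], [5,7], [5,8]
  2-simplices (2): [0,4,8], [4,5,8]

giving chain groups C_0 ≅ Z^9, C_1 ≅ Z^11, C_2 ≅ Z^2.

Boundary ∂_1: C_1 → C_0 maps an edge to its endpoints' difference, ∂[p,q] = q − p.
The resulting 9×11 matrix has rank 7, and its Smith normal form has invariant factors (1,1,1,1,1,1,1).

The boundary map ∂_2: C_2 → C_1 acts by ∂[p,q,r] = [q,r] − [p,r] + [p,q]. For instance
  ∂[4,5,8] = [5,8] − [4,8] + [4,5],
  ∂[0,4,8] = [4,8] − [0,8] + [0,4].
The 11×2 boundary matrix has rank 2 and Smith normal form diag(1,1).

Computing H_k = (kernel of ∂_k) / (image of ∂_{k+1}):

  H_0: rank C_0 − rank ∂_1 = 9 − 7 = 2, and the invariant factors of ∂_1 are all 1, so H_0 = Z^2.
  H_1: rank ker ∂_1 − rank ∂_2 = (11 − 7) − 2 = 2, and the invariant factors of ∂_2 are all 1, so H_1 = Z^2.
  H_2: rank ker ∂_2 − rank ∂_3 = (2 − 2) − 0 = 0, and there is no ∂_3, so H_2 = 0.

As a check, the Euler characteristic is 9 − 11 + 2 = 0, which agrees with 2 − 2 + 0 = 0.

H_0 = Z^2,  H_1 = Z^2,  H_2 = 0.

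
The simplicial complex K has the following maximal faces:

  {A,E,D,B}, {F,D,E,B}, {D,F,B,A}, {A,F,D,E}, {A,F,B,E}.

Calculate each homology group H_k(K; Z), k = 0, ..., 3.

Order the vertices as A < B < D < E < F. Listing each simplex with vertices in this order, K has dimension 3 with simplices:

  0-simplices (5): A, B, D, E, F
  1-simplices (10): AB, AD, AE, AF, BD, BE, BF, DE, DF, EF
  2-simplices (10): ABD, ABE, ABF, ADE, ADF, AEF, BDE, BDF, BEF, DEF
  3-simplices (5): ABDE, ABDF, ABEF, ADEF, BDEF

so the chain groups are C_0 ≅ Z^5, C_1 ≅ Z^10, C_2 ≅ Z^10, C_3 ≅ Z^5.

The boundary map ∂_1: C_1 → C_0 maps an edge to its endpoints' difference, ∂[p,q] = q − p.
As a 5×10 matrix over Z this has rank 4, with invariant factors (1,1,1,1).

∂_2: C_2 → C_1 maps a triangle to the signed sum of its edges. For instance
  ∂BDF = DF − BF + BD,
  ∂ABE = BE − AE + AB.
The 10×10 boundary matrix has rank 6 and Smith normal form diag(1,1,1,1,1,1).

∂_3: C_3 → C_2 sends each 3-simplex σ to the alternating sum Σ_i (−1)^i (σ with its i-th vertex removed). For instance
  ∂ABEF = BEF − AEF + ABF − ABE,
  ∂ADEF = DEF − AEF + ADF − ADE.
This gives a 10×5 integer matrix of rank 4; reducing to Smith normal form yields diagonal entries (1,1,1,1).

From H_k ≅ ker(∂_k) / im(∂_{k+1}) we obtain:

  H_0: rank C_0 − rank ∂_1 = 5 − 4 = 1, and the invariant factors of ∂_1 are all 1, so H_0 = Z.
  H_1: rank ker ∂_1 − rank ∂_2 = (10 − 4) − 6 = 0, and the invariant factors of ∂_2 are all 1, so H_1 = 0.
  H_2: rank ker ∂_2 − rank ∂_3 = (10 − 6) − 4 = 0, and the invariant factors of ∂_3 are all 1, so H_2 = 0.
  H_3: rank ker ∂_3 − rank ∂_4 = (5 − 4) − 0 = 1, and there is no ∂_4, so H_3 = Z.

As a check, the Euler characteristic is 5 − 10 + 10 − 5 = 0, which agrees with 1 − 0 + 0 − 1 = 0.

H_0 = Z,  H_1 = 0,  H_2 = 0,  H_3 = Z.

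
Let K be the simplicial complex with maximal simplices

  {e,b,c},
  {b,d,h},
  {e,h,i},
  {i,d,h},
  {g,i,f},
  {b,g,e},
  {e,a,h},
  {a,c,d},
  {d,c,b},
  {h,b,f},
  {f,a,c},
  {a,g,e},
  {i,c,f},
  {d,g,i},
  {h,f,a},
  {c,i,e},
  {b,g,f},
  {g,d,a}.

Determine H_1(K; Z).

Fix the vertex order a < b < c < d < e < f < g < h < i and write every simplex with vertices in increasing order. Then dim K = 2 and the simplices of K are:

  0-simplices (9): a, b, c, d, e, f, g, h, i
  1-simplices (27): ac, ad, ae, af, ag, ah, bc, bd, be, bf, bg, bh, cd, ce, cf, ci, dg, dh, di, eg, eh, ei, fg, fh, fi, gi, hi
  2-simplices (18): acd, acf, adg, aeg, aeh, afh, bcd, bce, bdh, beg, bfg, bfh, cei, cfi, dgi, dhi, ehi, fgi

so the chain groups are C_0 ≅ Z^9, C_1 ≅ Z^27, C_2 ≅ Z^18.

∂_1: C_1 → C_0 maps an edge to its endpoints' difference, ∂[p,q] = q − p.
The resulting 9×27 matrix has rank 8, and its Smith normal form has invariant factors (1,1,1,1,1,1,1,1).

The boundary map ∂_2: C_2 → C_1 sends each 2-simplex [p,q,r] to [q,r] − [p,r] + [p,q]. For instance
  ∂acf = cf − af + ac,
  ∂aeg = eg − ag + ae.
This gives a 27×18 integer matrix of rank 17; reducing to Smith normal form yields diagonal entries (1,1,1,1,1,1,1,1,1,1,1,1,1,1,1,1,1).

Computing H_k = (kernel of ∂_k) / (image of ∂_{k+1}):

  H_1: rank ker ∂_1 − rank ∂_2 = (27 − 8) − 17 = 2, and the invariant factors of ∂_2 are all 1, so H_1 ≅ Z^2.

H_1 ≅ Z^2.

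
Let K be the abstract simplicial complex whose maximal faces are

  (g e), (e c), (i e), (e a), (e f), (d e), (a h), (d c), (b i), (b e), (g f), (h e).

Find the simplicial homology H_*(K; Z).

H_0 ≅ Z,  H_1 ≅ Z^4.

We work with the vertex ordering a < b < c < d < e < f < g < h < i. The simplices of K, each written with vertices in increasing order, are:

  0-simplices (9): a, b, c, d, e, f, g, h, i
  1-simplices (12): ae, ah, be, bi, cd, ce, de, ef, eg, eh, ei, fg

giving chain groups C_0 ≅ Z^9, C_1 ≅ Z^12.

Boundary ∂_1: C_1 → C_0 is given by ∂[p,q] = [q] − [p]. For instance
  ∂ce = e − c.
The 9×12 boundary matrix has rank 8 and Smith normal form diag(1,1,1,1,1,1,1,1).

Reading off H_k = ker ∂_k / im ∂_{k+1}:

  H_0: rank C_0 − rank ∂_1 = 9 − 8 = 1, and the invariant factors of ∂_1 are all 1, so H_0 ≅ Z.
  H_1: rank ker ∂_1 − rank ∂_2 = (12 − 8) − 0 = 4, and there is no ∂_2, so H_1 ≅ Z^4.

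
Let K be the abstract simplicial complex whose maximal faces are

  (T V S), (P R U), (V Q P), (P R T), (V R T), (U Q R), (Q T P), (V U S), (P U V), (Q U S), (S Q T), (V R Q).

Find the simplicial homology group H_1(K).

Order the vertices as P < Q < R < S < T < U < V. Listing each simplex with vertices in this order, K has dimension 2 with simplices:

  0-simplices (7): P, Q, R, S, T, U, V
  1-simplices (18): PQ, PR, PT, PU, PV, QR, QS, QT, QU, QV, RT, RU, RV, ST, SU, SV, TV, UV
  2-simplices (12): PQT, PQV, PRT, PRU, PUV, QRU, QRV, QST, QSU, RTV, STV, SUV

Hence C_0 ≅ Z^7, C_1 ≅ Z^18, C_2 ≅ Z^12.

Boundary ∂_1: C_1 → C_0 sends each edge [p,q] (with p < q) to q − p. For instance
  ∂PQ = Q − P.
As a 7×18 matrix over Z this has rank 6, with invariant factors (1,1,1,1,1,1).

∂_2: C_2 → C_1 sends each 2-simplex [p,q,r] to [q,r] − [p,r] + [p,q]. For instance
  ∂QRV = RV − QV + QR,
  ∂PQV = QV − PV + PQ.
This gives a 18×12 integer matrix of rank 12; reducing to Smith normal form yields diagonal entries (1,1,1,1,1,1,1,1,1,1,1,2).

Now H_k = ker ∂_k / im ∂_{k+1}, so:

  H_1: rank ker ∂_1 − rank ∂_2 = (18 − 6) − 12 = 0, and ∂_2 has invariant factor 2 > 1, so H_1 = Z/2.

(K is a triangulation of the real projective plane RP^2.)

H_1 = Z/2.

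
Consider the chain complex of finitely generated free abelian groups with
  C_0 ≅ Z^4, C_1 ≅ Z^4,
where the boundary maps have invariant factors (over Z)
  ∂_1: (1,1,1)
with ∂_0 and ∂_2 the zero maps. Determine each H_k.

H_0: b_0 = 4 − 0 − 3 = 1; torsion from ∂_1 factors > 1: none. So H_0 ≅ Z.
H_1: b_1 = 4 − 3 − 0 = 1; torsion from ∂_2 factors > 1: none. So H_1 ≅ Z.

H_0 ≅ Z,  H_1 ≅ Z.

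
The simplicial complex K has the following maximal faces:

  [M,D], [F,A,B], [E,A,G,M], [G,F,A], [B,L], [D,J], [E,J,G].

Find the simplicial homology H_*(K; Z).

H_0 ≅ Z,  H_1 ≅ Z,  H_2 = 0,  H_3 = 0.

Take the total order A < B < D < E < F < G < J < L < M on the vertex set. Then K (dimension 3) consists of the simplices:

  0-simplices (9): A, B, D, E, F, G, J, L, M
  1-simplices (15): AB, AE, AF, AG, AM, BF, BL, DJ, DM, EG, EJ, EM, FG, GJ, GM
  2-simplices (7): ABF, AEG, AEM, AFG, AGM, EGJ, EGM
  3-simplices (1): AEGM

Hence C_0 ≅ Z^9, C_1 ≅ Z^15, C_2 ≅ Z^7, C_3 ≅ Z^1.

The boundary map ∂_1: C_1 → C_0 maps an edge to its endpoints' difference, ∂[p,q] = q − p. For instance
  ∂GJ = J − G.
As a 9×15 matrix over Z this has rank 8, with invariant factors (1,1,1,1,1,1,1,1).

Boundary ∂_2: C_2 → C_1 sends each 2-simplex [p,q,r] to [q,r] − [p,r] + [p,q]. For instance
  ∂AEG = EG − AG + AE,
  ∂AEM = EM − AM + AE.
The resulting 15×7 matrix has rank 6, and its Smith normal form has invariant factors (1,1,1,1,1,1).

Boundary ∂_3: C_3 → C_2 sends each 3-simplex σ to the alternating sum Σ_i (−1)^i (σ with its i-th vertex removed). For instance
  ∂AEGM = EGM − AGM + AEM − AEG.
The resulting 7×1 matrix has rank 1, and its Smith normal form has invariant factors (1).

Computing H_k = (kernel of ∂_k) / (image of ∂_{k+1}):

  H_0: rank C_0 − rank ∂_1 = 9 − 8 = 1, and the invariant factors of ∂_1 are all 1, so H_0 = Z.
  H_1: rank ker ∂_1 − rank ∂_2 = (15 − 8) − 6 = 1, and the invariant factors of ∂_2 are all 1, so H_1 = Z.
  H_2: rank ker ∂_2 − rank ∂_3 = (7 − 6) − 1 = 0, and the invariant factors of ∂_3 are all 1, so H_2 = 0.
  H_3: rank ker ∂_3 − rank ∂_4 = (1 − 1) − 0 = 0, and there is no ∂_4, so H_3 = 0.

As a check, the Euler characteristic is 9 − 15 + 7 − 1 = 0, which agrees with 1 − 1 + 0 − 0 = 0.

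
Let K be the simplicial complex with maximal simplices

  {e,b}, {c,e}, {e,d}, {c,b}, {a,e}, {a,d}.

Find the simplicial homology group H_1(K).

Order the vertices as a < b < c < d < e. Listing each simplex with vertices in this order, K has dimension 1 with simplices:

  0-simplices (5): a, b, c, d, e
  1-simplices (6): ad, ae, bc, be, ce, de

so the chain groups are C_0 ≅ Z^5, C_1 ≅ Z^6.

∂_1: C_1 → C_0 is given by ∂[p,q] = [q] − [p].
As a 5×6 matrix over Z this has rank 4, with invariant factors (1,1,1,1).

Now H_k = ker ∂_k / im ∂_{k+1}, so:

  H_1: rank ker ∂_1 − rank ∂_2 = (6 − 4) − 0 = 2, and there is no ∂_2, so H_1 = Z^2.

(K is a triangulation of a wedge of 2 circles.)

H_1 ≅ Z^2.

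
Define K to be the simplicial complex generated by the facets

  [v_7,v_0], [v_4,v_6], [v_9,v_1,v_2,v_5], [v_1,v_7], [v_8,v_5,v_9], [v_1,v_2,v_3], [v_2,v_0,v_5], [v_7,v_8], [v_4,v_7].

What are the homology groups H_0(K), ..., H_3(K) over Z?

H_0 = Z,  H_1 = Z^2,  H_2 = 0,  H_3 = 0.

Order the vertices as v_0 < v_1 < v_2 < v_3 < v_4 < v_5 < v_6 < v_7 < v_8 < v_9. Listing each simplex with vertices in this order, K has dimension 3 with simplices:

  0-simplices (10): [v_0], [v_1], [v_2], [v_3], [v_4], [v_5], [v_6], [v_7], [v_8], [v_9]
  1-simplices (17): (17 of them)
  2-simplices (7): [v_0,v_2,v_5], [v_1,v_2,v_3], [v_1,v_2,v_5], [v_1,v_2,v_9], [v_1,v_5,v_9], [v_2,v_5,v_9], [v_5,v_8,v_9]
  3-simplices (1): [v_1,v_2,v_5,v_9]

so the chain groups are C_0 ≅ Z^10, C_1 ≅ Z^17, C_2 ≅ Z^7, C_3 ≅ Z^1.

∂_1: C_1 → C_0 maps an edge to its endpoints' difference, ∂[p,q] = q − p.
This gives a 10×17 integer matrix of rank 9; reducing to Smith normal form yields diagonal entries (1,1,1,1,1,1,1,1,1).

The boundary map ∂_2: C_2 → C_1 sends each 2-simplex [p,q,r] to [q,r] − [p,r] + [p,q]. For instance
  ∂[v_5,v_8,v_9] = [v_8,v_9] − [v_5,v_9] + [v_5,v_8],
  ∂[v_1,v_2,v_9] = [v_2,v_9] − [v_1,v_9] + [v_1,v_2].
The resulting 17×7 matrix has rank 6, and its Smith normal form has invariant factors (1,1,1,1,1,1).

Boundary ∂_3: C_3 → C_2 sends each 3-simplex σ to the alternating sum Σ_i (−1)^i (σ with its i-th vertex removed). For instance
  ∂[v_1,v_2,v_5,v_9] = [v_2,v_5,v_9] − [v_1,v_5,v_9] + [v_1,v_2,v_9] − [v_1,v_2,v_5].
This gives a 7×1 integer matrix of rank 1; reducing to Smith normal form yields diagonal entries (1).

Computing H_k = (kernel of ∂_k) / (image of ∂_{k+1}):

  H_0: rank C_0 − rank ∂_1 = 10 − 9 = 1, and the invariant factors of ∂_1 are all 1, so H_0 = Z.
  H_1: rank ker ∂_1 − rank ∂_2 = (17 − 9) − 6 = 2, and the invariant factors of ∂_2 are all 1, so H_1 = Z^2.
  H_2: rank ker ∂_2 − rank ∂_3 = (7 − 6) − 1 = 0, and the invariant factors of ∂_3 are all 1, so H_2 = 0.
  H_3: rank ker ∂_3 − rank ∂_4 = (1 − 1) − 0 = 0, and there is no ∂_4, so H_3 = 0.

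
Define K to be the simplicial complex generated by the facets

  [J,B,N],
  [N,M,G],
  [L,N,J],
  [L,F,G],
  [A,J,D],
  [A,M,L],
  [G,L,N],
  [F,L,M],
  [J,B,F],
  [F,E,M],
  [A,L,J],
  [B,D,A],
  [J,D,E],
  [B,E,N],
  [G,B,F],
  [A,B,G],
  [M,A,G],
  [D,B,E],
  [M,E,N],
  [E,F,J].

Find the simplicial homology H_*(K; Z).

H_0 ≅ Z,  H_1 ≅ Z ⊕ Z_2,  H_2 = 0.

Fix the vertex order A < B < D < E < F < G < J < L < M < N and write every simplex with vertices in increasing order. Then dim K = 2 and the simplices of K are:

  0-simplices (10): A, B, D, E, F, G, J, L, M, N
  1-simplices (30): AB, AD, AG, AJ, AL, AM, BD, BE, BF, BG, BJ, BN, DE, DJ, EF, EJ, EM, EN, FG, FJ, FL, FM, GL, GM, GN, JL, JN, LM, LN, MN
  2-simplices (20): ABD, ABG, ADJ, AGM, AJL, ALM, BDE, BEN, BFG, BFJ, BJN, DEJ, EFJ, EFM, EMN, FGL, FLM, GLN, GMN, JLN

so the chain groups are C_0 ≅ Z^10, C_1 ≅ Z^30, C_2 ≅ Z^20.

Boundary ∂_1: C_1 → C_0 is given by ∂[p,q] = [q] − [p]. For instance
  ∂DJ = J − D.
The 10×30 boundary matrix has rank 9 and Smith normal form diag(1,1,1,1,1,1,1,1,1).

Boundary ∂_2: C_2 → C_1 sends each 2-simplex [p,q,r] to [q,r] − [p,r] + [p,q]. For instance
  ∂BEN = EN − BN + BE,
  ∂BDE = DE − BE + BD.
This gives a 30×20 integer matrix of rank 20; reducing to Smith normal form yields diagonal entries (1,1,1,1,1,1,1,1,1,1,1,1,1,1,1,1,1,1,1,2).

From H_k ≅ ker(∂_k) / im(∂_{k+1}) we obtain:

  H_0: rank C_0 − rank ∂_1 = 10 − 9 = 1, and the invariant factors of ∂_1 are all 1, so H_0 ≅ Z.
  H_1: rank ker ∂_1 − rank ∂_2 = (30 − 9) − 20 = 1, and ∂_2 has invariant factor 2 > 1, so H_1 ≅ Z ⊕ Z_2.
  H_2: rank ker ∂_2 − rank ∂_3 = (20 − 20) − 0 = 0, and there is no ∂_3, so H_2 ≅ 0.

As a check, the Euler characteristic is 10 − 30 + 20 = 0, which agrees with 1 − 1 + 0 = 0.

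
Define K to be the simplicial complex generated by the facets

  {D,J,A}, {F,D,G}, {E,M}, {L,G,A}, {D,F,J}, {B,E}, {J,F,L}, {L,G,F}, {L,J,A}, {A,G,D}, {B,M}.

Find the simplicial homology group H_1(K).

Order the vertices as A < B < D < E < F < G < J < L < M. Listing each simplex with vertices in this order, K has dimension 2 with simplices:

  0-simplices (9): A, B, D, E, F, G, J, L, M
  1-simplices (15): AD, AG, AJ, AL, BE, BM, DF, DG, DJ, EM, FG, FJ, FL, GL, JL
  2-simplices (8): ADG, ADJ, AGL, AJL, DFG, DFJ, FGL, FJL

so the chain groups are C_0 ≅ Z^9, C_1 ≅ Z^15, C_2 ≅ Z^8.

The boundary map ∂_1: C_1 → C_0 is given by ∂[p,q] = [q] − [p]. For instance
  ∂DF = F − D.
The 9×15 boundary matrix has rank 7 and Smith normal form diag(1,1,1,1,1,1,1).

The boundary map ∂_2: C_2 → C_1 acts by ∂[p,q,r] = [q,r] − [p,r] + [p,q]. For instance
  ∂FGL = GL − FL + FG,
  ∂ADJ = DJ − AJ + AD.
The resulting 15×8 matrix has rank 7, and its Smith normal form has invariant factors (1,1,1,1,1,1,1).

Computing H_k = (kernel of ∂_k) / (image of ∂_{k+1}):

  H_1: rank ker ∂_1 − rank ∂_2 = (15 − 7) − 7 = 1, and the invariant factors of ∂_2 are all 1, so H_1 = Z.

H_1 = Z.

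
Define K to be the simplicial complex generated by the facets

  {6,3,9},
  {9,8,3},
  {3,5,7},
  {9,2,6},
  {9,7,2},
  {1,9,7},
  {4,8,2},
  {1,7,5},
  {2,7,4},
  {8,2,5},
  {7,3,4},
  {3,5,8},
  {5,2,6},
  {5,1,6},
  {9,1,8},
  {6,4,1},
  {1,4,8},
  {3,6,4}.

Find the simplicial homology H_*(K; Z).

Order the vertices as 1 < 2 < 3 < 4 < 5 < 6 < 7 < 8 < 9. Listing each simplex with vertices in this order, K has dimension 2 with simplices:

  0-simplices (9): [1], [2], [3], [4], [5], [6], [7], [8], [9]
  1-simplices (27): (27 of them)
  2-simplices (18): [1,4,6], [1,4,8], [1,5,6], [1,5,7], [1,7,9], [1,8,9], [2,4,7], [2,4,8], [2,5,6], [2,5,8], [2,6,9], [2,7,9], [3,4,6], [3,4,7], [3,5,7], [3,5,8], [3,6,9], [3,8,9]

Hence C_0 ≅ Z^9, C_1 ≅ Z^27, C_2 ≅ Z^18.

Boundary ∂_1: C_1 → C_0 maps an edge to its endpoints' difference, ∂[p,q] = q − p. For instance
  ∂[2,5] = [5] − [2].
As a 9×27 matrix over Z this has rank 8, with invariant factors (1,1,1,1,1,1,1,1).

∂_2: C_2 → C_1 sends each 2-simplex [p,q,r] to [q,r] − [p,r] + [p,q]. For instance
  ∂[1,8,9] = [8,9] − [1,9] + [1,8],
  ∂[3,5,8] = [5,8] − [3,8] + [3,5].
As a 27×18 matrix over Z this has rank 17, with invariant factors (1,1,1,1,1,1,1,1,1,1,1,1,1,1,1,1,1).

Now H_k = ker ∂_k / im ∂_{k+1}, so:

  H_0: rank C_0 − rank ∂_1 = 9 − 8 = 1, and the invariant factors of ∂_1 are all 1, so H_0 ≅ Z.
  H_1: rank ker ∂_1 − rank ∂_2 = (27 − 8) − 17 = 2, and the invariant factors of ∂_2 are all 1, so H_1 ≅ Z^2.
  H_2: rank ker ∂_2 − rank ∂_3 = (18 − 17) − 0 = 1, and there is no ∂_3, so H_2 ≅ Z.

(K is a triangulation of the torus T^2.)

H_0 = Z,  H_1 = Z^2,  H_2 = Z.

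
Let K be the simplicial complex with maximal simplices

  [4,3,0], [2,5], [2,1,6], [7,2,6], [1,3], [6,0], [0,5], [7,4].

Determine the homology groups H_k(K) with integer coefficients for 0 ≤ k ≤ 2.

Order the vertices as 0 < 1 < 2 < 3 < 4 < 5 < 6 < 7. Listing each simplex with vertices in this order, K has dimension 2 with simplices:

  0-simplices (8): [0], [1], [2], [3], [4], [5], [6], [7]
  1-simplices (13): [0,3], [0,4], [0,5], [0,6], [1,2], [1,3], [1,6], [2,5], [2,6], [2,7], [3,4], [4,7], [6,7]
  2-simplices (3): [0,3,4], [1,2,6], [2,6,7]

so the chain groups are C_0 ≅ Z^8, C_1 ≅ Z^13, C_2 ≅ Z^3.

Boundary ∂_1: C_1 → C_0 is given by ∂[p,q] = [q] − [p].
This gives a 8×13 integer matrix of rank 7; reducing to Smith normal form yields diagonal entries (1,1,1,1,1,1,1).

Boundary ∂_2: C_2 → C_1 maps a triangle to the signed sum of its edges. For instance
  ∂[2,6,7] = [6,7] − [2,7] + [2,6],
  ∂[0,3,4] = [3,4] − [0,4] + [0,3].
As a 13×3 matrix over Z this has rank 3, with invariant factors (1,1,1).

Computing H_k = (kernel of ∂_k) / (image of ∂_{k+1}):

  H_0: rank C_0 − rank ∂_1 = 8 − 7 = 1, and the invariant factors of ∂_1 are all 1, so H_0 = Z.
  H_1: rank ker ∂_1 − rank ∂_2 = (13 − 7) − 3 = 3, and the invariant factors of ∂_2 are all 1, so H_1 = Z^3.
  H_2: rank ker ∂_2 − rank ∂_3 = (3 − 3) − 0 = 0, and there is no ∂_3, so H_2 = 0.

H_0 = Z,  H_1 = Z^3,  H_2 = 0.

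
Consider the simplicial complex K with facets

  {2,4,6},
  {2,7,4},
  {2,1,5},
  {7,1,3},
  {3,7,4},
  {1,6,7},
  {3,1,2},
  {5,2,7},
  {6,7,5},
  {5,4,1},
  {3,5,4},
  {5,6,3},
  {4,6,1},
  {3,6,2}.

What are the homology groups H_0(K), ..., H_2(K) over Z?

Take the total order 1 < 2 < 3 < 4 < 5 < 6 < 7 on the vertex set. Then K (dimension 2) consists of the simplices:

  0-simplices (7): [1], [2], [3], [4], [5], [6], [7]
  1-simplices (21): [1,2], [1,3], [1,4], [1,5], [1,6], [1,7], [2,3], [2,4], [2,5], [2,6], [2,7], [3,4], [3,5], [3,6], [3,7], [4,5], [4,6], [4,7], [5,6], [5,7], [6,7]
  2-simplices (14): [1,2,3], [1,2,5], [1,3,7], [1,4,5], [1,4,6], [1,6,7], [2,3,6], [2,4,6], [2,4,7], [2,5,7], [3,4,5], [3,4,7], [3,5,6], [5,6,7]

so the chain groups are C_0 ≅ Z^7, C_1 ≅ Z^21, C_2 ≅ Z^14.

The boundary map ∂_1: C_1 → C_0 is given by ∂[p,q] = [q] − [p]. For instance
  ∂[3,6] = [6] − [3].
The 7×21 boundary matrix has rank 6 and Smith normal form diag(1,1,1,1,1,1).

The boundary map ∂_2: C_2 → C_1 acts by ∂[p,q,r] = [q,r] − [p,r] + [p,q]. For instance
  ∂[2,5,7] = [5,7] − [2,7] + [2,5],
  ∂[1,4,5] = [4,5] − [1,5] + [1,4].
As a 21×14 matrix over Z this has rank 13, with invariant factors (1,1,1,1,1,1,1,1,1,1,1,1,1).

Computing H_k = (kernel of ∂_k) / (image of ∂_{k+1}):

  H_0: rank C_0 − rank ∂_1 = 7 − 6 = 1, and the invariant factors of ∂_1 are all 1, so H_0 = Z.
  H_1: rank ker ∂_1 − rank ∂_2 = (21 − 6) − 13 = 2, and the invariant factors of ∂_2 are all 1, so H_1 = Z^2.
  H_2: rank ker ∂_2 − rank ∂_3 = (14 − 13) − 0 = 1, and there is no ∂_3, so H_2 = Z.

H_0 = Z,  H_1 = Z^2,  H_2 = Z.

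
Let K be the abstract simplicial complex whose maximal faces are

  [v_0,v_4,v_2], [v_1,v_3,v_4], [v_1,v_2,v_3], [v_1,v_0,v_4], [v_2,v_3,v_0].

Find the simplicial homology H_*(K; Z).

H_0 = Z,  H_1 = Z,  H_2 = 0.

We work with the vertex ordering v_0 < v_1 < v_2 < v_3 < v_4. The simplices of K, each written with vertices in increasing order, are:

  0-simplices (5): [v_0], [v_1], [v_2], [v_3], [v_4]
  1-simplices (10): [v_0,v_1], [v_0,v_2], [v_0,v_3], [v_0,v_4], [v_1,v_2], [v_1,v_3], [v_1,v_4], [v_2,v_3], [v_2,v_4], [v_3,v_4]
  2-simplices (5): [v_0,v_1,v_4], [v_0,v_2,v_3], [v_0,v_2,v_4], [v_1,v_2,v_3], [v_1,v_3,v_4]

giving chain groups C_0 ≅ Z^5, C_1 ≅ Z^10, C_2 ≅ Z^5.

The boundary map ∂_1: C_1 → C_0 sends each edge [p,q] (with p < q) to q − p. For instance
  ∂[v_1,v_3] = [v_3] − [v_1].
The 5×10 boundary matrix has rank 4 and Smith normal form diag(1,1,1,1).

∂_2: C_2 → C_1 acts by ∂[p,q,r] = [q,r] − [p,r] + [p,q]. For instance
  ∂[v_1,v_2,v_3] = [v_2,v_3] − [v_1,v_3] + [v_1,v_2],
  ∂[v_1,v_3,v_4] = [v_3,v_4] − [v_1,v_4] + [v_1,v_3].
The 10×5 boundary matrix has rank 5 and Smith normal form diag(1,1,1,1,1).

Computing H_k = (kernel of ∂_k) / (image of ∂_{k+1}):

  H_0: rank C_0 − rank ∂_1 = 5 − 4 = 1, and the invariant factors of ∂_1 are all 1, so H_0 = Z.
  H_1: rank ker ∂_1 − rank ∂_2 = (10 − 4) − 5 = 1, and the invariant factors of ∂_2 are all 1, so H_1 = Z.
  H_2: rank ker ∂_2 − rank ∂_3 = (5 − 5) − 0 = 0, and there is no ∂_3, so H_2 = 0.

As a check, the Euler characteristic is 5 − 10 + 5 = 0, which agrees with 1 − 1 + 0 = 0.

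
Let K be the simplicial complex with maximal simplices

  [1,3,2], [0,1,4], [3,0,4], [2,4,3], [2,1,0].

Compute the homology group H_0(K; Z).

Fix the vertex order 0 < 1 < 2 < 3 < 4 and write every simplex with vertices in increasing order. Then dim K = 2 and the simplices of K are:

  0-simplices (5): [0], [1], [2], [3], [4]
  1-simplices (10): [0,1], [0,2], [0,3], [0,4], [1,2], [1,3], [1,4], [2,3], [2,4], [3,4]
  2-simplices (5): [0,1,2], [0,1,4], [0,3,4], [1,2,3], [2,3,4]

Hence C_0 ≅ Z^5, C_1 ≅ Z^10, C_2 ≅ Z^5.

Boundary ∂_1: C_1 → C_0 is given by ∂[p,q] = [q] − [p].
This gives a 5×10 integer matrix of rank 4; reducing to Smith normal form yields diagonal entries (1,1,1,1).

The boundary map ∂_2: C_2 → C_1 acts by ∂[p,q,r] = [q,r] − [p,r] + [p,q]. For instance
  ∂[0,3,4] = [3,4] − [0,4] + [0,3],
  ∂[0,1,2] = [1,2] − [0,2] + [0,1].
This gives a 10×5 integer matrix of rank 5; reducing to Smith normal form yields diagonal entries (1,1,1,1,1).

From H_k ≅ ker(∂_k) / im(∂_{k+1}) we obtain:

  H_0: rank C_0 − rank ∂_1 = 5 − 4 = 1, and the invariant factors of ∂_1 are all 1, so H_0 ≅ Z.

H_0 ≅ Z.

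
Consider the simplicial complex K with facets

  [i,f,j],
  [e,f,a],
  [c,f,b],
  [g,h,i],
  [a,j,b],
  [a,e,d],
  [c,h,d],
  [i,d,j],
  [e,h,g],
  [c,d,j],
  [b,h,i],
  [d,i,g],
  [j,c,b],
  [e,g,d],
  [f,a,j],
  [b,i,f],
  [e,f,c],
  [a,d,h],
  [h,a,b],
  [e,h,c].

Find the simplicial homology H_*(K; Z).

Fix the vertex order a < b < c < d < e < f < g < h < i < j and write every simplex with vertices in increasing order. Then dim K = 2 and the simplices of K are:

  0-simplices (10): a, b, c, d, e, f, g, h, i, j
  1-simplices (30): ab, ad, ae, af, ah, aj, bc, bf, bh, bi, bj, cd, ce, cf, ch, cj, de, dg, dh, di, dj, ef, eg, eh, fi, fj, gh, gi, hi, ij
  2-simplices (20): abh, abj, ade, adh, aef, afj, bcf, bcj, bfi, bhi, cdh, cdj, cef, ceh, deg, dgi, dij, egh, fij, ghi

Hence C_0 ≅ Z^10, C_1 ≅ Z^30, C_2 ≅ Z^20.

The boundary map ∂_1: C_1 → C_0 sends each edge [p,q] (with p < q) to q − p.
As a 10×30 matrix over Z this has rank 9, with invariant factors (1,1,1,1,1,1,1,1,1).

The boundary map ∂_2: C_2 → C_1 acts by ∂[p,q,r] = [q,r] − [p,r] + [p,q]. For instance
  ∂abh = bh − ah + ab,
  ∂ade = de − ae + ad.
The resulting 30×20 matrix has rank 20, and its Smith normal form has invariant factors (1,1,1,1,1,1,1,1,1,1,1,1,1,1,1,1,1,1,1,2).

Reading off H_k = ker ∂_k / im ∂_{k+1}:

  H_0: rank C_0 − rank ∂_1 = 10 − 9 = 1, and the invariant factors of ∂_1 are all 1, so H_0 = Z.
  H_1: rank ker ∂_1 − rank ∂_2 = (30 − 9) − 20 = 1, and ∂_2 has invariant factor 2 > 1, so H_1 = Z ⊕ Z/2Z.
  H_2: rank ker ∂_2 − rank ∂_3 = (20 − 20) − 0 = 0, and there is no ∂_3, so H_2 = 0.

(K is a triangulation of the Klein bottle.)

H_0 = Z,  H_1 = Z ⊕ Z/2Z,  H_2 = 0.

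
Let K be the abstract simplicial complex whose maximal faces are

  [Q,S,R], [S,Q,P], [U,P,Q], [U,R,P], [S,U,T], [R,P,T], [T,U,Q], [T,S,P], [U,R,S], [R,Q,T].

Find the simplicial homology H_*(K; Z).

Order the vertices as P < Q < R < S < T < U. Listing each simplex with vertices in this order, K has dimension 2 with simplices:

  0-simplices (6): P, Q, R, S, T, U
  1-simplices (15): PQ, PR, PS, PT, PU, QR, QS, QT, QU, RS, RT, RU, ST, SU, TU
  2-simplices (10): PQS, PQU, PRT, PRU, PST, QRS, QRT, QTU, RSU, STU

so the chain groups are C_0 ≅ Z^6, C_1 ≅ Z^15, C_2 ≅ Z^10.

Boundary ∂_1: C_1 → C_0 maps an edge to its endpoints' difference, ∂[p,q] = q − p.
As a 6×15 matrix over Z this has rank 5, with invariant factors (1,1,1,1,1).

The boundary map ∂_2: C_2 → C_1 sends each 2-simplex [p,q,r] to [q,r] − [p,r] + [p,q]. For instance
  ∂PQS = QS − PS + PQ,
  ∂QTU = TU − QU + QT.
The 15×10 boundary matrix has rank 10 and Smith normal form diag(1,1,1,1,1,1,1,1,1,2).

Reading off H_k = ker ∂_k / im ∂_{k+1}:

  H_0: rank C_0 − rank ∂_1 = 6 − 5 = 1, and the invariant factors of ∂_1 are all 1, so H_0 ≅ Z.
  H_1: rank ker ∂_1 − rank ∂_2 = (15 − 5) − 10 = 0, and ∂_2 has invariant factor 2 > 1, so H_1 ≅ Z/2.
  H_2: rank ker ∂_2 − rank ∂_3 = (10 − 10) − 0 = 0, and there is no ∂_3, so H_2 ≅ 0.

As a check, the Euler characteristic is 6 − 15 + 10 = 1, which agrees with 1 − 0 + 0 = 1.
(K is a triangulation of the real projective plane RP^2.)

H_0 ≅ Z,  H_1 ≅ Z/2,  H_2 = 0.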